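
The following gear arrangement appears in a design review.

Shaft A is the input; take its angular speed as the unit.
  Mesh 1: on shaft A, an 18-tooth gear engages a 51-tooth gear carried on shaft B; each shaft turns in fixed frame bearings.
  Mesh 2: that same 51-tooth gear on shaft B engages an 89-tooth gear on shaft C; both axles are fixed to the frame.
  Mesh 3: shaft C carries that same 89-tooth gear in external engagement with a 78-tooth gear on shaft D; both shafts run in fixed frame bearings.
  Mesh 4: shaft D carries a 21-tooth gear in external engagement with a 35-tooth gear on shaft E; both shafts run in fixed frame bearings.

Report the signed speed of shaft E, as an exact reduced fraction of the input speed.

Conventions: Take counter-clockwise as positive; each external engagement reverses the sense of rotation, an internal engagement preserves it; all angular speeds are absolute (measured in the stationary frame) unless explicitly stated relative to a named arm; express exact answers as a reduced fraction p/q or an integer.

9/65

4-mesh fixed-axis compound train (all bearings frame-fixed)
mesh 1 [18T→51T]: |ω|/ω_in = 1×18/51 = 6/17, sense flips to −
mesh 2 [51T→89T]: |ω|/ω_in = (6/17)×51/89 = 18/89, sense flips to +
mesh 3 [89T→78T]: |ω|/ω_in = (18/89)×89/78 = 3/13, sense flips to −
mesh 4 [21T→35T]: |ω|/ω_in = (3/13)×21/35 = 9/65, sense flips to +
signed output speed (× input speed) = 9/65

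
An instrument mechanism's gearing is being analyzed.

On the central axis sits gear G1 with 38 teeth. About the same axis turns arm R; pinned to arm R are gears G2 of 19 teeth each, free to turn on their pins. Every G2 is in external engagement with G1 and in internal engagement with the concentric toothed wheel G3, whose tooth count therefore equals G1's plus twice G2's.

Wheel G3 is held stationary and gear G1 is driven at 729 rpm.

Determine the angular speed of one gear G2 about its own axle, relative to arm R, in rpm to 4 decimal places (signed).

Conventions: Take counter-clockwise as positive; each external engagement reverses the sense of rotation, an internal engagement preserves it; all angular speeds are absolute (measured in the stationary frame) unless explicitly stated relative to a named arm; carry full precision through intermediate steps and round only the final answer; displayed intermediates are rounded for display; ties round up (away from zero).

-972.0000 rpm

recognized (axles ride arm R): planetary set, 38/19/76 teeth
normalise by the input: solve with ω_sun = 1, then scale by 729 rpm
ring teeth: 38 + 2·19 = 76
38(ω_sun−ω_arm) = −76(ω_ring−ω_arm),  ω_ring = 0, ω_sun = 1
38(1−ω_arm) = −76(0−ω_arm)  ⇒  114·ω_arm = 38  ⇒  ω_arm = 1/3
sun–planet mesh: 38·(1−1/3) = −19·(ω_p−ω_arm)  ⇒  ω_p−ω_arm = -4/3
scale: ω_p−ω_arm = -4/3 × 729 rpm = -972.0000 rpm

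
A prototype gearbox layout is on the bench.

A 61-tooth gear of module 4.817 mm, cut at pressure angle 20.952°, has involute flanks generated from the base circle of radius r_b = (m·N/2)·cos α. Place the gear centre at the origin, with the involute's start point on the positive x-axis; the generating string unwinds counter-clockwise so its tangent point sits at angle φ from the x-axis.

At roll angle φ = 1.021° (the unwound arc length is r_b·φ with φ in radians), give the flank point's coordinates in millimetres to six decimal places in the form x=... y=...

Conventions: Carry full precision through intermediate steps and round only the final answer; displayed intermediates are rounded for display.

x=137.226079 y=0.000259

class = single-mesh tooth geometry [base-circle involute, m = 4.817, 61T]
pitch radius r_p = m·N/2 = 4.817·61/2 = 146.918500
base radius r_b = r_p·cos α = 146.918500·cos 20.952° = 137.204296
roll angle φ = 1.021° = 0.01781981 rad
x = r_b·(cos φ + φ·sin φ) = 137.226079
y = r_b·(sin φ − φ·cos φ) = 0.000259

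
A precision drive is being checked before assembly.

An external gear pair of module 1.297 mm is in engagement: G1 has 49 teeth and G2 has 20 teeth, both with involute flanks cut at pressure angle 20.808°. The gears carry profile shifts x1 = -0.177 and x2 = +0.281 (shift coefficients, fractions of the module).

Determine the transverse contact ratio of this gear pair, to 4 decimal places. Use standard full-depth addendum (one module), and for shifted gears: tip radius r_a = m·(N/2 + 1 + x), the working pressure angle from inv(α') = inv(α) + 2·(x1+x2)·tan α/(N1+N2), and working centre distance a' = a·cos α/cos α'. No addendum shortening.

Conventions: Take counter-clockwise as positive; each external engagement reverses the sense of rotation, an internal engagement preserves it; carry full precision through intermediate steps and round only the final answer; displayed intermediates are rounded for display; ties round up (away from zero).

class = single-mesh tooth geometry [involute pair 49T × 20T, m = 1.297]
base radii: r_b1 = 29.703912, r_b2 = 12.124046
tip radii: r_a1 = 32.843931, r_a2 = 14.631457
inv(α') = inv(20.808°) + 2·(-0.177+0.281)·tan α/(49+20) = 0.01800162  ⇒  α' = 21.25203°
a' = a·cos α / cos α' = 44.7465·cos 20.808°/cos 21.25203° = 44.880022
action lengths: √(r_a1²−r_b1²) = 14.014328, √(r_a2²−r_b2²) = 8.190668
base pitch p_b = π·m·cos α = 3.808881
CR = (14.014328 + 8.190668 − 44.880022·sin 21.25203°)/3.808881 = 1.558801
contact ratio ≈ 1.5588

1.5588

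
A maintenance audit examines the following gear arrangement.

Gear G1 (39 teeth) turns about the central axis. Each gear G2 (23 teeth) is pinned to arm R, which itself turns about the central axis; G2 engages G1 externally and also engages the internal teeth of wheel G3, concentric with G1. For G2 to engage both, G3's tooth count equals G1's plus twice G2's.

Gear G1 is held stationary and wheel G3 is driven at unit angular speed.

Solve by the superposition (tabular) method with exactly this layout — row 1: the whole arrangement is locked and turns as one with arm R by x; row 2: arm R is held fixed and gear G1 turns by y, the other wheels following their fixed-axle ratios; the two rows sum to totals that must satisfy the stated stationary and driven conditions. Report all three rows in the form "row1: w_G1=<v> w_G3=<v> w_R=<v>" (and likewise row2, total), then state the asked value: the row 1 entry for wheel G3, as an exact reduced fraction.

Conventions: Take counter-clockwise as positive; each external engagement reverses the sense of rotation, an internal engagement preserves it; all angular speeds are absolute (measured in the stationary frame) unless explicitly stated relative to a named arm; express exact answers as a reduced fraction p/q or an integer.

planetary set (39T centre, 23T on arm, 85T internal) — Willis relation
row 1 (train locked, turned with arm): all members turn x
row 2 — arm fixed, fixed-axis ratios: sun y, ring −(39/85)·y, arm 0
boundary: total ω_sun = x + y = 0 and total ω_ring = x − (39/85)·y = 1  ⇒  y = -85/124, x = 85/124
row 2 ring = −(39/85)·(-85/124) = 39/124
totals (row 1 + row 2): sun 85/124 + (-85/124) = 0, ring 85/124 + 39/124 = 1, arm 85/124 + 0 = 85/124
asked cell (row1, ring) = 85/124

row1: w_G1=85/124 w_G3=85/124 w_R=85/124
row2: w_G1=-85/124 w_G3=39/124 w_R=0
total: w_G1=0 w_G3=1 w_R=85/124
asked value: 85/124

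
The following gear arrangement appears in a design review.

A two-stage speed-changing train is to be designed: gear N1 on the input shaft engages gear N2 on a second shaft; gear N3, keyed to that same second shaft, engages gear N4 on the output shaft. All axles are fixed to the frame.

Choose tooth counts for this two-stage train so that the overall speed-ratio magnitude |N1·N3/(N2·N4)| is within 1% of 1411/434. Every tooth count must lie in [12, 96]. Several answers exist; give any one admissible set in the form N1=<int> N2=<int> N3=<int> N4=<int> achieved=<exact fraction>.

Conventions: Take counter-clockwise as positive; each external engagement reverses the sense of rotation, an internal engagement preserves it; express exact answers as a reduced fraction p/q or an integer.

N1=17 N2=14 N3=83 N4=31 achieved=1411/434

topology: fixed-axis compound train — 2 stages, target 1411/434
target = 1411/434 in lowest terms: an exact hit needs N1·N3 = k·1411 and N2·N4 = k·434 for one integer k, every count in [12, 96]; additionally prefer no 1:1 stage (N1 ≠ N2, N3 ≠ N4)
k = 1: N1·N3 = 1411 = 17·83, N2·N4 = 434 = 14·31
achieved = 17·83/(14·31) = 1411/434; |achieved − target| = 0 ≤ 1411/43400 ✓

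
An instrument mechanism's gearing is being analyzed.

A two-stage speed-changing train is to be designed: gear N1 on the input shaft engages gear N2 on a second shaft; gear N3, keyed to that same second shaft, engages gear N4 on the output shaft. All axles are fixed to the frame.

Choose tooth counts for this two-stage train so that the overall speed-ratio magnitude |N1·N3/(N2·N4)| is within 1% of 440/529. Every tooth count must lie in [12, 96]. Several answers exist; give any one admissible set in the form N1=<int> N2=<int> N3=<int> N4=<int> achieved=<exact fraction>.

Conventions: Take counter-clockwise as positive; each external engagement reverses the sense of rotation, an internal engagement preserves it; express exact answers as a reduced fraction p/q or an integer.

topology: fixed-axis compound train — 2 stages, target 440/529
target = 440/529 in lowest terms: an exact hit needs N1·N3 = k·440 and N2·N4 = k·529 for one integer k, every count in [12, 96]; additionally prefer no 1:1 stage (N1 ≠ N2, N3 ≠ N4)
k = 1: N1·N3 = 440 = 20·22, N2·N4 = 529 = 23·23
achieved = 20·22/(23·23) = 440/529; |achieved − target| = 0 ≤ 22/2645 ✓

N1=20 N2=23 N3=22 N4=23 achieved=440/529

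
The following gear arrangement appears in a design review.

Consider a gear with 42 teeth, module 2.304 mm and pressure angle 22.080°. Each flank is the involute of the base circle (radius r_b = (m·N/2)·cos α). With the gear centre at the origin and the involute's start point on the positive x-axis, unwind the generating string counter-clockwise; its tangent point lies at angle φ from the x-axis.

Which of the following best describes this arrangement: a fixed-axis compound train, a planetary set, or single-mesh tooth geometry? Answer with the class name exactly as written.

single-mesh tooth geometry

topology: single-mesh involute geometry — m = 2.304, N = 42
classification: single-mesh tooth geometry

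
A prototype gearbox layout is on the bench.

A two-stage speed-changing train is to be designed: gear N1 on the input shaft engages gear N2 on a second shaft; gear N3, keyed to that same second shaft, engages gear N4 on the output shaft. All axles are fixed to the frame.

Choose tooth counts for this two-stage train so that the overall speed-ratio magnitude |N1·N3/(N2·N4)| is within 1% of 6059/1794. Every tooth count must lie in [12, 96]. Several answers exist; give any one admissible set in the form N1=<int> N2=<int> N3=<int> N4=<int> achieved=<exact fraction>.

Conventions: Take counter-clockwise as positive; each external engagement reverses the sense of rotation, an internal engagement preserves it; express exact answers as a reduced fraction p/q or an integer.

N1=73 N2=23 N3=83 N4=78 achieved=6059/1794

design class (target 6059/1794): fixed-axis compound train
target = 6059/1794 in lowest terms: an exact hit needs N1·N3 = k·6059 and N2·N4 = k·1794 for one integer k, every count in [12, 96]; additionally prefer no 1:1 stage (N1 ≠ N2, N3 ≠ N4)
k = 1: N1·N3 = 6059 = 73·83, N2·N4 = 1794 = 23·78
achieved = 73·83/(23·78) = 6059/1794; |achieved − target| = 0 ≤ 6059/179400 ✓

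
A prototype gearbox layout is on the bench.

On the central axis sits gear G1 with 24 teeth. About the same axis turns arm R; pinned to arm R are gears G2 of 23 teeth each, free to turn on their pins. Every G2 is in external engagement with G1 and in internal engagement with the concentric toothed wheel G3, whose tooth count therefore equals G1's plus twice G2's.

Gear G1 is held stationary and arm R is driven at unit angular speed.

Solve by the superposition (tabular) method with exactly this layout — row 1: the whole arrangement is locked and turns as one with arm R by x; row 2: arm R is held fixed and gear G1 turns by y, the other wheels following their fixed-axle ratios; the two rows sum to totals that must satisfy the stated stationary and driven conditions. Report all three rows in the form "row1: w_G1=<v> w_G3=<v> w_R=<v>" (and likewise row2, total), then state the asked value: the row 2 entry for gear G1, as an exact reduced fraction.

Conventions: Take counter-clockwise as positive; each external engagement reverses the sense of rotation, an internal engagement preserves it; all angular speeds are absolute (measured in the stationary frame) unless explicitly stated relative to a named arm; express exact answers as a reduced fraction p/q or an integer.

topology: planetary set — G1 24T / G2 23T / G3 70T, arm = carrier (Willis)
row 1 (train locked, turned with arm): all members turn x
row 2: sun turns y, ring = −(24/70)·y, arm 0
boundary: total ω_sun = x + y = 0 and total ω_arm = x = 1  ⇒  y = -1, x = 1
row 2 ring = −(24/70)·(-1) = 12/35
totals (row 1 + row 2): sun 1 + (-1) = 0, ring 1 + 12/35 = 47/35, arm 1 + 0 = 1
asked cell (row2, sun) = -1

row1: w_G1=1 w_G3=1 w_R=1
row2: w_G1=-1 w_G3=12/35 w_R=0
total: w_G1=0 w_G3=47/35 w_R=1
asked value: -1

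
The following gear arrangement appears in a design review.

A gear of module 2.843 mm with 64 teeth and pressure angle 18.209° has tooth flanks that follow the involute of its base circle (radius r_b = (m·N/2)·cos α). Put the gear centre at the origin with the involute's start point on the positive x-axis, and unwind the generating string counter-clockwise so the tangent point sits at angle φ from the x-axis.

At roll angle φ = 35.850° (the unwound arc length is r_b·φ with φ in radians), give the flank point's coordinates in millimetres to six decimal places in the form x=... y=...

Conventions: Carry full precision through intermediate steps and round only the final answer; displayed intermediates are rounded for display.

x=101.716921 y=6.784138

recognized (one wheel, involute flank): single-mesh tooth geometry, m = 2.843, N = 64
pitch radius r_p = m·N/2 = 2.843·64/2 = 90.976000
base radius r_b = r_p·cos α = 90.976000·cos 18.209° = 86.420193
roll angle φ = 35.850° = 0.62570054 rad
x = r_b·(cos φ + φ·sin φ) = 101.716921
y = r_b·(sin φ − φ·cos φ) = 6.784138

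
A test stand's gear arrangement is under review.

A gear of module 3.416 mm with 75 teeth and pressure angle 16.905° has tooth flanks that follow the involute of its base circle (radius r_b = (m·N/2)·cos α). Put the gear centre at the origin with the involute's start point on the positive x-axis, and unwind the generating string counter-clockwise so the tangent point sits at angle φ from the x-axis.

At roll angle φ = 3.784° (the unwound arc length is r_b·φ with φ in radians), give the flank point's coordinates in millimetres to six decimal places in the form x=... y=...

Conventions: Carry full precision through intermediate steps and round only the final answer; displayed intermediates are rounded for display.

topology: single-mesh involute geometry — m = 3.416, N = 75
pitch radius r_p = m·N/2 = 3.416·75/2 = 128.100000
base radius r_b = r_p·cos α = 128.100000·cos 16.905° = 122.564570
roll angle φ = 3.784° = 0.06604326 rad
x = r_b·(cos φ + φ·sin φ) = 122.831574
y = r_b·(sin φ − φ·cos φ) = 0.011764

x=122.831574 y=0.011764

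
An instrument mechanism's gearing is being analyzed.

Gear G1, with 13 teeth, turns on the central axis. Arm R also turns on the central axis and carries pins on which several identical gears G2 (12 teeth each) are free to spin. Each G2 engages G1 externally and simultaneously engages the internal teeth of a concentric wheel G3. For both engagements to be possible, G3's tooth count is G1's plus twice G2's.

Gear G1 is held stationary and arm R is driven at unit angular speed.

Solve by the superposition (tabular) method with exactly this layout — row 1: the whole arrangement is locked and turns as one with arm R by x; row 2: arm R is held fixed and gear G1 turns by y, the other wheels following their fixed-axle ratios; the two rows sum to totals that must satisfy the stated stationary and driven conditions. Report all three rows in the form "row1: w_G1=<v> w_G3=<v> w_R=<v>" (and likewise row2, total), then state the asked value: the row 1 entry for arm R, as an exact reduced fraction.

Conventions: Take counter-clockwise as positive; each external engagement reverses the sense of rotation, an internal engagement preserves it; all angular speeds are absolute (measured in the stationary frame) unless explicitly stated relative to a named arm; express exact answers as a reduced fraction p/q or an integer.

row1: w_G1=1 w_G3=1 w_R=1
row2: w_G1=-1 w_G3=13/37 w_R=0
total: w_G1=0 w_G3=50/37 w_R=1
asked value: 1

topology: planetary set — G1 13T / G2 12T / G3 37T, arm = carrier (Willis)
superposition row 1 [locked train]: every member turns x
row 2 — arm fixed, fixed-axis ratios: sun y, ring −(13/37)·y, arm 0
boundary: total ω_sun = x + y = 0 and total ω_arm = x = 1  ⇒  y = -1, x = 1
row 2 ring = −(13/37)·(-1) = 13/37
totals (row 1 + row 2): sun 1 + (-1) = 0, ring 1 + 13/37 = 50/37, arm 1 + 0 = 1
asked cell (row1, arm) = 1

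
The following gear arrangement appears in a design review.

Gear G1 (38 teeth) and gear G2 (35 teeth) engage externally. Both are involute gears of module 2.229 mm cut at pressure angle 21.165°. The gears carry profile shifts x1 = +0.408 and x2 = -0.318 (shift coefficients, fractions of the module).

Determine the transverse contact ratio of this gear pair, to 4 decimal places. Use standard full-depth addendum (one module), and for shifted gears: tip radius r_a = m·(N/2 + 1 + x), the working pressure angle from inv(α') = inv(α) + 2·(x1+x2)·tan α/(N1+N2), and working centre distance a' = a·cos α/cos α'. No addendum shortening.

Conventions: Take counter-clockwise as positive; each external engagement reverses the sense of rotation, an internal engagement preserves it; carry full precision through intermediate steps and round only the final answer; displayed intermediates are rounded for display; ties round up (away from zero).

single-mesh involute tooth geometry (38T engaging 35T at module 2.229)
base radii: r_b1 = 39.494193, r_b2 = 36.376231
tip radii: r_a1 = 45.489432, r_a2 = 40.527678
inv(α') = inv(21.165°) + 2·(+0.408-0.318)·tan α/(38+35) = 0.01872757  ⇒  α' = 21.52319°
a' = a·cos α / cos α' = 81.3585·cos 21.165°/cos 21.52319° = 81.557499
action lengths: √(r_a1²−r_b1²) = 22.572043, √(r_a2²−r_b2²) = 17.867919
base pitch p_b = π·m·cos α = 6.530246
CR = (22.572043 + 17.867919 − 81.557499·sin 21.52319°)/6.530246 = 1.610709
contact ratio ≈ 1.6107

1.6107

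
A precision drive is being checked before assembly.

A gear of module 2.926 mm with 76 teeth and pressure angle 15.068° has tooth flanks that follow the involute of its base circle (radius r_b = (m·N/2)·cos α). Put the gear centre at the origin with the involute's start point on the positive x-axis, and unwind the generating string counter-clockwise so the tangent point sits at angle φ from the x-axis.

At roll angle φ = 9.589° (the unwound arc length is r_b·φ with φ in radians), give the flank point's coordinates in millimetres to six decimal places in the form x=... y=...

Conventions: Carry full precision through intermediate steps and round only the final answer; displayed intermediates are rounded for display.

x=108.858227 y=0.167293

recognized (one wheel, involute flank): single-mesh tooth geometry, m = 2.926, N = 76
pitch radius r_p = m·N/2 = 2.926·76/2 = 111.188000
base radius r_b = r_p·cos α = 111.188000·cos 15.068° = 107.365131
roll angle φ = 9.589° = 0.16735962 rad
x = r_b·(cos φ + φ·sin φ) = 108.858227
y = r_b·(sin φ − φ·cos φ) = 0.167293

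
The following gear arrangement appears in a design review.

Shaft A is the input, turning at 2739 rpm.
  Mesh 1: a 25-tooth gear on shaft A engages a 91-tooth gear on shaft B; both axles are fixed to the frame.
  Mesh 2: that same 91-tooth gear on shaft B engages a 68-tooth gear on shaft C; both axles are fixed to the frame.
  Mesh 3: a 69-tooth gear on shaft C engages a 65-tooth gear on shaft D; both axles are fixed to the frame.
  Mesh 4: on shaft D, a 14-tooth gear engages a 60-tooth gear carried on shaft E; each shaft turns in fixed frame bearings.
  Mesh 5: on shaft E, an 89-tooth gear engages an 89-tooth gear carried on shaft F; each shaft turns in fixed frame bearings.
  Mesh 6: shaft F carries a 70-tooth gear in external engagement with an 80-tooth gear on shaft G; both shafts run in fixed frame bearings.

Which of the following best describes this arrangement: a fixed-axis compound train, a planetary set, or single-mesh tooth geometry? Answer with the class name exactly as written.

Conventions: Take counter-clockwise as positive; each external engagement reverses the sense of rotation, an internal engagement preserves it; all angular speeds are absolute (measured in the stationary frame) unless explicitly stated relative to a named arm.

fixed-axis compound train

topology: fixed-axis compound train — 6 meshes, A→G
classification: fixed-axis compound train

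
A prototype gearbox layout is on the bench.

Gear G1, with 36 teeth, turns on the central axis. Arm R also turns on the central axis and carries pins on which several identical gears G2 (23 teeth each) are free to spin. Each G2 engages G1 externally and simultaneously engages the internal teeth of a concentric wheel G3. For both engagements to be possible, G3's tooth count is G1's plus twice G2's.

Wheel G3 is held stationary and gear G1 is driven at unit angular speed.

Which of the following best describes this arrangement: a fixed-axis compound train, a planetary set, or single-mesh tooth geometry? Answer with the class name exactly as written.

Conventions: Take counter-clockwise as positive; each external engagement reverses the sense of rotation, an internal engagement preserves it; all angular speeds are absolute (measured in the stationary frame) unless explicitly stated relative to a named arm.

planetary set

class = planetary set [G3 = 36+2·23 = 82; Willis about the carrier]
classification: planetary set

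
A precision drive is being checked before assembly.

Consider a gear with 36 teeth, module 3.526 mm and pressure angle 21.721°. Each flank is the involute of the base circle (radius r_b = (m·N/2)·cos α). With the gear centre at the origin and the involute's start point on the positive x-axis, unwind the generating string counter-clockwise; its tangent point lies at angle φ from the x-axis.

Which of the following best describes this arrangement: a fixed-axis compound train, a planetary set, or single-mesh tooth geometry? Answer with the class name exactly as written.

single-mesh involute tooth geometry (36T wheel at module 3.526)
classification: single-mesh tooth geometry

single-mesh tooth geometry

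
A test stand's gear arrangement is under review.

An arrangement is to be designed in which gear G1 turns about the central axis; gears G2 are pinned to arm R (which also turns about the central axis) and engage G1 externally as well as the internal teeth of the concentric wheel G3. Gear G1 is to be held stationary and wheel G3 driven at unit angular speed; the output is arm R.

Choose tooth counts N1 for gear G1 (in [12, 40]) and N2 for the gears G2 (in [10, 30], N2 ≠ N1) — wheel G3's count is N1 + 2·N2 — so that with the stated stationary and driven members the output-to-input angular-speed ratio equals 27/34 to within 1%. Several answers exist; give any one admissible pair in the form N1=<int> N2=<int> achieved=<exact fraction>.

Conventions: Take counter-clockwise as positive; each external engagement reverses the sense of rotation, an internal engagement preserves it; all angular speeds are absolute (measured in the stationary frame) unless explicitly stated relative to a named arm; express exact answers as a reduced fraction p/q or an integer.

topology: planetary set — design target 27/34, arm = carrier (Willis)
Willis with ω_sun = 0: ω_arm/ω_ring = N3/(N1+N3); set equal to 27/34  ⇒  N3/N1 = (27/34)/(1 − 27/34) = 27/7
N3 = N1 + 2·N2  ⇒  N2/N1 = (N3/N1 − 1)/2 = (27/7 − 1)/2 = 10/7
smallest multiple with N1 ≥ 12 and N2 ≥ 10: k = 2  ⇒  N1 = 2·7 = 14, N2 = 2·10 = 20 (N1 ≤ 40, N2 ≤ 30, N2 ≠ N1 ✓), N3 = 14 + 2·20 = 54
check: N3/(N1+N3) with N1 = 14, N3 = 54 gives 27/34; |achieved − target| = 0 ≤ 27/3400 ✓

N1=14 N2=20 achieved=27/34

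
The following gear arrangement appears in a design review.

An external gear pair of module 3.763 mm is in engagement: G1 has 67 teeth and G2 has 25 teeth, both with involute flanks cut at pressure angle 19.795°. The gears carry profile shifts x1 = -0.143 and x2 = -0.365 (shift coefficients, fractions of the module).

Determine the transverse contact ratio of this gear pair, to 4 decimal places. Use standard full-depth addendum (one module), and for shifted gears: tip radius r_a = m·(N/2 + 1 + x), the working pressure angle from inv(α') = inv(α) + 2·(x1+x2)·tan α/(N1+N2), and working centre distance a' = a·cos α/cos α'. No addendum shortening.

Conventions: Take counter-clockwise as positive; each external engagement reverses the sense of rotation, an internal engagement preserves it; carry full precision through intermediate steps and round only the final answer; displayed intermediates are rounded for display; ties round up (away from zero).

1.8916

topology: single-mesh involute geometry — m = 3.763, 67T/25T pair
base radii: r_b1 = 118.611626, r_b2 = 44.258069
tip radii: r_a1 = 129.285391, r_a2 = 49.427005
inv(α') = inv(19.795°) + 2·(-0.143-0.365)·tan α/(67+25) = 0.01046084  ⇒  α' = 17.83582°
a' = a·cos α / cos α' = 173.0980·cos 19.795°/cos 17.83582° = 171.092735
action lengths: √(r_a1²−r_b1²) = 51.439231, √(r_a2²−r_b2²) = 22.005729
base pitch p_b = π·m·cos α = 11.123266
CR = (51.439231 + 22.005729 − 171.092735·sin 17.83582°)/11.123266 = 1.891611
contact ratio ≈ 1.8916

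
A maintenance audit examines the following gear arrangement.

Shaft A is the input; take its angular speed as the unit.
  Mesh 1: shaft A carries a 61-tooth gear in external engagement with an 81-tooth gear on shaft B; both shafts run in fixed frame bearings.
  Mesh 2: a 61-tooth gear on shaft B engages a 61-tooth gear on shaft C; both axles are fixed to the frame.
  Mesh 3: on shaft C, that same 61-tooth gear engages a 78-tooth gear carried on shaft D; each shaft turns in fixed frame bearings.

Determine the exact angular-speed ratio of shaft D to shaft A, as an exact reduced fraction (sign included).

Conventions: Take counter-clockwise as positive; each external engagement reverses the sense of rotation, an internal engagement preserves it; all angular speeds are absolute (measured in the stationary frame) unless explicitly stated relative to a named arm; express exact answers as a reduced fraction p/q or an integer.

class = fixed-axis compound train [3 meshes; 3 ratios multiply, 3 sense flips]
mesh 1 [61T→81T]: running ratio 61/81, sense −
mesh 2 [61T→61T]: running ratio 61/81, sense +
mesh 3 [61T→78T]: running ratio 3721/6318, sense −
ω_out/ω_in = -3721/6318

-3721/6318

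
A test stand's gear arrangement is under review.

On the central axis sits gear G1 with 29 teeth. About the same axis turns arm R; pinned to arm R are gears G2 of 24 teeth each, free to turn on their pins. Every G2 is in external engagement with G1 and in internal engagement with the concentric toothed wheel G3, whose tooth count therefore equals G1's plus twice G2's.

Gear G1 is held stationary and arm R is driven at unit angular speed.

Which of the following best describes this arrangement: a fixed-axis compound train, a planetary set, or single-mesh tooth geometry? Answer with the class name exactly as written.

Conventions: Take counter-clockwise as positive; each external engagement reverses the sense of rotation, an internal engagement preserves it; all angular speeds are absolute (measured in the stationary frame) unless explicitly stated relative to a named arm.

recognized (axles ride arm R): planetary set, 29/24/77 teeth
classification: planetary set

planetary set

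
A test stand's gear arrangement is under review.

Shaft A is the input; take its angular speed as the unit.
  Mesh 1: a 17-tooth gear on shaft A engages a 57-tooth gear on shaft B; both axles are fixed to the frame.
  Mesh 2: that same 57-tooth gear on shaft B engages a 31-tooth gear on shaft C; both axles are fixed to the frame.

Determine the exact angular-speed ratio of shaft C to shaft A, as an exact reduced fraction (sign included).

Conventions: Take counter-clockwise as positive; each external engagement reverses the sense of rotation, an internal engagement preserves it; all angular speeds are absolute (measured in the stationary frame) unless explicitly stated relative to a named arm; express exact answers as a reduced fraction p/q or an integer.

17/31

class = fixed-axis compound train [2 meshes; 2 ratios multiply, 2 sense flips]
mesh 1 [17T→57T]: running ratio 17/57, sense −
mesh 2 [57T→31T]: running ratio 17/31, sense +
ω_out/ω_in = 17/31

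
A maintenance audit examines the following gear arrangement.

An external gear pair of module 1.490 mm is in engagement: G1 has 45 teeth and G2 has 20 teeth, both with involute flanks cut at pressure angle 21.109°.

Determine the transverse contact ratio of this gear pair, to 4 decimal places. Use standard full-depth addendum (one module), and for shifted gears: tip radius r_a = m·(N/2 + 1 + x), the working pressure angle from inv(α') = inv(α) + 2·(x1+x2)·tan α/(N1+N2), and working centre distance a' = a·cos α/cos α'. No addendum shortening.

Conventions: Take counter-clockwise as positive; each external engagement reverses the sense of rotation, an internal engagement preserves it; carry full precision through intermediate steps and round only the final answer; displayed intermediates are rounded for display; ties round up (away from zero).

1.6005

recognized (one external pair, fixed centres): single-mesh tooth geometry, m = 1.490, N1 = 45, N2 = 20
base radii: r_b1 = 31.275371, r_b2 = 13.900165
tip radii: r_a1 = 35.015000, r_a2 = 16.390000
no profile shift: α' = α, a' = a
action lengths: √(r_a1²−r_b1²) = 15.744885, √(r_a2²−r_b2²) = 8.684326
base pitch p_b = π·m·cos α = 4.366866
CR = (15.744885 + 8.684326 − 48.425000·sin 21.10900°)/4.366866 = 1.600523
contact ratio ≈ 1.6005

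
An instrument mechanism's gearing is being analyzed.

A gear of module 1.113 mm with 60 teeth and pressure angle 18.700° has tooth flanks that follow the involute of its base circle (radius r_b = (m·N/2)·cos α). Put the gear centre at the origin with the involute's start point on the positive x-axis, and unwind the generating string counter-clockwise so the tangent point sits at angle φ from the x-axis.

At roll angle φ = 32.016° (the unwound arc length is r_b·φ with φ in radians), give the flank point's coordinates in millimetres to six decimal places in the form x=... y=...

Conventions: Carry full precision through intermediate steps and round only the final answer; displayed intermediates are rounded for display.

x=36.186217 y=1.782598

topology: single-mesh involute geometry — m = 1.113, N = 60
pitch radius r_p = m·N/2 = 1.113·60/2 = 33.390000
base radius r_b = r_p·cos α = 33.390000·cos 18.700° = 31.627351
roll angle φ = 32.016° = 0.55878461 rad
x = r_b·(cos φ + φ·sin φ) = 36.186217
y = r_b·(sin φ − φ·cos φ) = 1.782598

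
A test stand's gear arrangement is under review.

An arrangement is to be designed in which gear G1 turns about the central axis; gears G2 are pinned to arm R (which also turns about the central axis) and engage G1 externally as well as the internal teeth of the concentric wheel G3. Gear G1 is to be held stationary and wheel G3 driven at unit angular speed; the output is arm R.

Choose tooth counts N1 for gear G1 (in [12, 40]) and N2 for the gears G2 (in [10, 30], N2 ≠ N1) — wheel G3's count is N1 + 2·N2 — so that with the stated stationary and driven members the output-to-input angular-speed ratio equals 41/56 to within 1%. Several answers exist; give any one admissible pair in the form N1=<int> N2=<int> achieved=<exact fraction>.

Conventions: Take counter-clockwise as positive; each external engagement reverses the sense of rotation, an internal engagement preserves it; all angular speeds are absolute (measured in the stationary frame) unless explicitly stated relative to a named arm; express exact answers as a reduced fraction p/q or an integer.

class = planetary set [ratio 41/56 wanted; Willis about the carrier]
Willis with ω_sun = 0: ω_arm/ω_ring = N3/(N1+N3); set equal to 41/56  ⇒  N3/N1 = (41/56)/(1 − 41/56) = 41/15
N3 = N1 + 2·N2  ⇒  N2/N1 = (N3/N1 − 1)/2 = (41/15 − 1)/2 = 13/15
smallest multiple with N1 ≥ 12 and N2 ≥ 10: k = 1  ⇒  N1 = 1·15 = 15, N2 = 1·13 = 13 (N1 ≤ 40, N2 ≤ 30, N2 ≠ N1 ✓), N3 = 15 + 2·13 = 41
check: N3/(N1+N3) with N1 = 15, N3 = 41 gives 41/56; |achieved − target| = 0 ≤ 41/5600 ✓

N1=15 N2=13 achieved=41/56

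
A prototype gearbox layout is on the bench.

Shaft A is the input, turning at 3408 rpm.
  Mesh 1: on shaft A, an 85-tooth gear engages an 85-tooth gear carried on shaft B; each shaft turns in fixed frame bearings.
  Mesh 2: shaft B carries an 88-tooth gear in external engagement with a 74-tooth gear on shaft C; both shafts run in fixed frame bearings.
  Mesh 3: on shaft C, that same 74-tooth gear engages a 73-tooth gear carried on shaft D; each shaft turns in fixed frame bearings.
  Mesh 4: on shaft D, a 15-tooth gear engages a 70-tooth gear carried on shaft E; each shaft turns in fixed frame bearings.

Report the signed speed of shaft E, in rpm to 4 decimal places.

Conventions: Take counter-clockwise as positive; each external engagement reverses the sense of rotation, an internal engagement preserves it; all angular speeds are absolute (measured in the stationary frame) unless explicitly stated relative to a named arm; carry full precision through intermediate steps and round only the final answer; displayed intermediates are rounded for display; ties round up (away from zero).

class = fixed-axis compound train [4 meshes; 4 ratios multiply, 4 sense flips]
mesh 1 [85T→85T]: ω = 3408.0000×85/85 = 3408.0000 rpm, sense flips to −
mesh 2 [88T→74T]: ω = 3408.0000×88/74 = 4052.7568 rpm, sense flips to +
mesh 3 [74T→73T]: ω = 4052.7568×74/73 = 4108.2740 rpm, sense flips to −
mesh 4 [15T→70T]: ω = 4108.2740×15/70 = 880.3444 rpm, sense flips to +
signed output speed = +880.3444 rpm

+880.3444 rpm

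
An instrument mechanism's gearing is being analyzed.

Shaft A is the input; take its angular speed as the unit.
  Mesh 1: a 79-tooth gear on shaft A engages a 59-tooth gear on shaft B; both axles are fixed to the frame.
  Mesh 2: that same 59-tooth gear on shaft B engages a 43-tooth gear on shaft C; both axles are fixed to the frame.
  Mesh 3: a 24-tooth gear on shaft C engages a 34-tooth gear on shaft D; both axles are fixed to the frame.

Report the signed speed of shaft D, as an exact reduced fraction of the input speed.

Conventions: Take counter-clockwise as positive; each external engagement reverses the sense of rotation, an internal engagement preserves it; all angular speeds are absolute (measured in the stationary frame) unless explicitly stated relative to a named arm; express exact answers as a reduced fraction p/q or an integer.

-948/731

3-mesh fixed-axis compound train (all bearings frame-fixed)
mesh 1 [79T→59T]: |ω|/ω_in = 1×79/59 = 79/59, sense flips to −
mesh 2 [59T→43T]: |ω|/ω_in = (79/59)×59/43 = 79/43, sense flips to +
mesh 3 [24T→34T]: |ω|/ω_in = (79/43)×24/34 = 948/731, sense flips to −
signed output speed (× input speed) = -948/731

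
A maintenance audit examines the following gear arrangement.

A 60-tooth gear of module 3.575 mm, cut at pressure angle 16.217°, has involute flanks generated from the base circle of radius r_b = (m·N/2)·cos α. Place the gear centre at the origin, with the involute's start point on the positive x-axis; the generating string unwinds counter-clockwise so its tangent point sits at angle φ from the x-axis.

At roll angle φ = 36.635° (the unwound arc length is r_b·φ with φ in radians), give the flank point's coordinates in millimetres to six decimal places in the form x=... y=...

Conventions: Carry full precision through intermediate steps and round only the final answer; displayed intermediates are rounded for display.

x=121.930759 y=8.611979

recognized (one wheel, involute flank): single-mesh tooth geometry, m = 3.575, N = 60
pitch radius r_p = m·N/2 = 3.575·60/2 = 107.250000
base radius r_b = r_p·cos α = 107.250000·cos 16.217° = 102.982615
roll angle φ = 36.635° = 0.63940137 rad
x = r_b·(cos φ + φ·sin φ) = 121.930759
y = r_b·(sin φ − φ·cos φ) = 8.611979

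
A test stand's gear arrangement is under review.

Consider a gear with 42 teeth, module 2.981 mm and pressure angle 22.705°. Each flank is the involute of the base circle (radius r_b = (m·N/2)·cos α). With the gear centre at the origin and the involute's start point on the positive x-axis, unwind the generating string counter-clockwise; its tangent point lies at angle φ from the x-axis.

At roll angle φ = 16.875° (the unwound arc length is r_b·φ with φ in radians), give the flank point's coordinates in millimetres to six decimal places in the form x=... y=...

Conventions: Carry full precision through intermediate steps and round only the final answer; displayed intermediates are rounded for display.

recognized (one wheel, involute flank): single-mesh tooth geometry, m = 2.981, N = 42
pitch radius r_p = m·N/2 = 2.981·42/2 = 62.601000
base radius r_b = r_p·cos α = 62.601000·cos 22.705° = 57.749699
roll angle φ = 16.875° = 0.29452431 rad
x = r_b·(cos φ + φ·sin φ) = 60.200378
y = r_b·(sin φ − φ·cos φ) = 0.487551

x=60.200378 y=0.487551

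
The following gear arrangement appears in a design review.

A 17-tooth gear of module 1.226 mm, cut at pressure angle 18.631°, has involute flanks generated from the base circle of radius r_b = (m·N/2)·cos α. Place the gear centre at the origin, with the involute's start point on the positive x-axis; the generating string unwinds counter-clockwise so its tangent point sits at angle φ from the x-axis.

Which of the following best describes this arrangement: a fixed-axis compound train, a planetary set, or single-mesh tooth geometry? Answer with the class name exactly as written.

single-mesh tooth geometry

class = single-mesh tooth geometry [base-circle involute, m = 1.226, 17T]
classification: single-mesh tooth geometry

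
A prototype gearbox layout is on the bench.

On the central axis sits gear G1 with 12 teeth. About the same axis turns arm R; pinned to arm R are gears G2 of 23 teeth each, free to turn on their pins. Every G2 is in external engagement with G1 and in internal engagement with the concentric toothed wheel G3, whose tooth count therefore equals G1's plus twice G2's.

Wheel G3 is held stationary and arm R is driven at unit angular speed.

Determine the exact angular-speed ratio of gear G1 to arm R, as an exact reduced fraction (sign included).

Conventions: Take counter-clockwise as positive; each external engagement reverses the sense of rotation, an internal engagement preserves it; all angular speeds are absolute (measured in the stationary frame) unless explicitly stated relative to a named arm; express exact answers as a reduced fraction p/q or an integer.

35/6

recognized (axles ride arm R): planetary set, 12/23/58 teeth
ring teeth: 12 + 2·23 = 58
12(ω_sun−ω_arm) = −58(ω_ring−ω_arm),  ω_ring = 0, ω_arm = 1
ω_sun = 1 − (58/12)(0−1) = 35/6
ω_out/ω_in = 35/6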